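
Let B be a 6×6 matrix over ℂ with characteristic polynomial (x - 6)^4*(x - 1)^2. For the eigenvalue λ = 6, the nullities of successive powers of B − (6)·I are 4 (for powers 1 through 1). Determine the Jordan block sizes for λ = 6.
Block sizes for λ = 6: [1, 1, 1, 1]

From the dimensions of kernels of powers, the number of Jordan blocks of size at least j is d_j − d_{j−1} where d_j = dim ker(N^j) (with d_0 = 0). Computing the differences gives [4].
The number of blocks of size exactly k is (#blocks of size ≥ k) − (#blocks of size ≥ k + 1), so the partition is: 4 block(s) of size 1.
In nonincreasing order the block sizes are [1, 1, 1, 1].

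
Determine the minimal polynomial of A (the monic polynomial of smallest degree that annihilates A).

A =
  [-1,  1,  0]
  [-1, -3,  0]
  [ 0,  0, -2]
x^2 + 4*x + 4

The characteristic polynomial is χ_A(x) = (x + 2)^3, so the eigenvalues are known. The minimal polynomial is
  m_A(x) = Π_λ (x − λ)^{k_λ}
where k_λ is the size of the *largest* Jordan block for λ (equivalently, the smallest k with (A − λI)^k v = 0 for every generalised eigenvector v of λ).

  λ = -2: largest Jordan block has size 2, contributing (x + 2)^2

So m_A(x) = (x + 2)^2 = x^2 + 4*x + 4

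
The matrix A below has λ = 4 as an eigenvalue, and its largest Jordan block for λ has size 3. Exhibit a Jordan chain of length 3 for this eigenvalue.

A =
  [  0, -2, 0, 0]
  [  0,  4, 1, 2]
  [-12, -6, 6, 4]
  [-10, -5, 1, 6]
A Jordan chain for λ = 4 of length 3:
v_1 = (16, -32, -16, 8)ᵀ
v_2 = (-4, 0, -12, -10)ᵀ
v_3 = (1, 0, 0, 0)ᵀ

Let N = A − (4)·I. We want v_3 with N^3 v_3 = 0 but N^2 v_3 ≠ 0; then v_{j-1} := N · v_j for j = 3, …, 2.

Pick v_3 = (1, 0, 0, 0)ᵀ.
Then v_2 = N · v_3 = (-4, 0, -12, -10)ᵀ.
Then v_1 = N · v_2 = (16, -32, -16, 8)ᵀ.

Sanity check: (A − (4)·I) v_1 = (0, 0, 0, 0)ᵀ = 0. ✓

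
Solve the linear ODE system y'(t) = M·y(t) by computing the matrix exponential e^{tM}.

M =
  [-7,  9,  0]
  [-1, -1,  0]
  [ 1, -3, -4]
e^{tM} =
  [-3*t*exp(-4*t) + exp(-4*t), 9*t*exp(-4*t), 0]
  [-t*exp(-4*t), 3*t*exp(-4*t) + exp(-4*t), 0]
  [t*exp(-4*t), -3*t*exp(-4*t), exp(-4*t)]

Strategy: write M = P · J · P⁻¹ where J is a Jordan canonical form, so e^{tM} = P · e^{tJ} · P⁻¹, and e^{tJ} can be computed block-by-block.

M has Jordan form
J =
  [-4,  1,  0]
  [ 0, -4,  0]
  [ 0,  0, -4]
(up to reordering of blocks).

Per-block formulas:
  For a 1×1 block at λ = -4: exp(t · [-4]) = [e^(-4t)].
  For a 2×2 Jordan block J_2(-4): exp(t · J_2(-4)) = e^(-4t)·(I + t·N), where N is the 2×2 nilpotent shift.

After assembling e^{tJ} and conjugating by P, we get:

e^{tM} =
  [-3*t*exp(-4*t) + exp(-4*t), 9*t*exp(-4*t), 0]
  [-t*exp(-4*t), 3*t*exp(-4*t) + exp(-4*t), 0]
  [t*exp(-4*t), -3*t*exp(-4*t), exp(-4*t)]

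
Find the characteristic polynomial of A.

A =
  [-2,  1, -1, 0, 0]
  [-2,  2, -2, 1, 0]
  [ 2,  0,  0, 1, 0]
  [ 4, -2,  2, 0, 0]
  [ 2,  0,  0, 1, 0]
x^5

Expanding det(x·I − A) (e.g. by cofactor expansion or by noting that A is similar to its Jordan form J, which has the same characteristic polynomial as A) gives
  χ_A(x) = x^5
which factors as x^5. The eigenvalues (with algebraic multiplicities) are λ = 0 with multiplicity 5.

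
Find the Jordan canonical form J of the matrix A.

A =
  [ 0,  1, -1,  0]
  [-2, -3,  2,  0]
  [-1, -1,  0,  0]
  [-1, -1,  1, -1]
J_2(-1) ⊕ J_1(-1) ⊕ J_1(-1)

The characteristic polynomial is
  det(x·I − A) = x^4 + 4*x^3 + 6*x^2 + 4*x + 1 = (x + 1)^4

Eigenvalues and multiplicities (the geometric multiplicity of λ is n − rank(A − λI), which equals the number of Jordan blocks for λ):
  λ = -1: algebraic multiplicity = 4, geometric multiplicity = 3

Determining the block sizes for each eigenvalue:
  λ = -1: 3 blocks summing to 4 forces exactly one block of size 2 and the rest size 1 → block sizes [2, 1, 1]

Assembling the blocks gives a Jordan form
J =
  [-1,  1,  0,  0]
  [ 0, -1,  0,  0]
  [ 0,  0, -1,  0]
  [ 0,  0,  0, -1]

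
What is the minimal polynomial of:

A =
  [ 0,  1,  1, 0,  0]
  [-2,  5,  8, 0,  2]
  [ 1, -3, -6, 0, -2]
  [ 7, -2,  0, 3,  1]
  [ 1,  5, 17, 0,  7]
x^4 - 8*x^3 + 22*x^2 - 24*x + 9

The characteristic polynomial is χ_A(x) = (x - 3)^2*(x - 1)^3, so the eigenvalues are known. The minimal polynomial is
  m_A(x) = Π_λ (x − λ)^{k_λ}
where k_λ is the size of the *largest* Jordan block for λ (equivalently, the smallest k with (A − λI)^k v = 0 for every generalised eigenvector v of λ).

  λ = 1: largest Jordan block has size 2, contributing (x − 1)^2
  λ = 3: largest Jordan block has size 2, contributing (x − 3)^2

So m_A(x) = (x - 3)^2*(x - 1)^2 = x^4 - 8*x^3 + 22*x^2 - 24*x + 9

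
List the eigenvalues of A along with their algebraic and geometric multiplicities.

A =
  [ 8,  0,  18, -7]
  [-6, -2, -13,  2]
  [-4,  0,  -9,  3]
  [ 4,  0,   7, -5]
λ = -2: alg = 4, geom = 2

Step 1 — factor the characteristic polynomial to read off the algebraic multiplicities:
  χ_A(x) = (x + 2)^4

Step 2 — compute geometric multiplicities via the rank-nullity identity g(λ) = n − rank(A − λI):
  rank(A − (-2)·I) = 2, so dim ker(A − (-2)·I) = n − 2 = 2

Summary:
  λ = -2: algebraic multiplicity = 4, geometric multiplicity = 2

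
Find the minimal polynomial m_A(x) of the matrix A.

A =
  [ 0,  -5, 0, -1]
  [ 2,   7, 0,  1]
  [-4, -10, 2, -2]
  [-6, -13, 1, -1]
x^3 - 6*x^2 + 12*x - 8

The characteristic polynomial is χ_A(x) = (x - 2)^4, so the eigenvalues are known. The minimal polynomial is
  m_A(x) = Π_λ (x − λ)^{k_λ}
where k_λ is the size of the *largest* Jordan block for λ (equivalently, the smallest k with (A − λI)^k v = 0 for every generalised eigenvector v of λ).

  λ = 2: largest Jordan block has size 3, contributing (x − 2)^3

So m_A(x) = (x - 2)^3 = x^3 - 6*x^2 + 12*x - 8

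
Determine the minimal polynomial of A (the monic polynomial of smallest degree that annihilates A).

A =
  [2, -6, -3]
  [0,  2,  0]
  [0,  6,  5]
x^2 - 7*x + 10

The characteristic polynomial is χ_A(x) = (x - 5)*(x - 2)^2, so the eigenvalues are known. The minimal polynomial is
  m_A(x) = Π_λ (x − λ)^{k_λ}
where k_λ is the size of the *largest* Jordan block for λ (equivalently, the smallest k with (A − λI)^k v = 0 for every generalised eigenvector v of λ).

  λ = 2: largest Jordan block has size 1, contributing (x − 2)
  λ = 5: largest Jordan block has size 1, contributing (x − 5)

So m_A(x) = (x - 5)*(x - 2) = x^2 - 7*x + 10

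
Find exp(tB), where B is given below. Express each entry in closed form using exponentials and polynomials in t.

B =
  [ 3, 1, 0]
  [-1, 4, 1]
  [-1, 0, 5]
e^{tB} =
  [-t*exp(4*t) + exp(4*t), -t^2*exp(4*t)/2 + t*exp(4*t), t^2*exp(4*t)/2]
  [-t*exp(4*t), -t^2*exp(4*t)/2 + exp(4*t), t^2*exp(4*t)/2 + t*exp(4*t)]
  [-t*exp(4*t), -t^2*exp(4*t)/2, t^2*exp(4*t)/2 + t*exp(4*t) + exp(4*t)]

Strategy: write B = P · J · P⁻¹ where J is a Jordan canonical form, so e^{tB} = P · e^{tJ} · P⁻¹, and e^{tJ} can be computed block-by-block.

B has Jordan form
J =
  [4, 1, 0]
  [0, 4, 1]
  [0, 0, 4]
(up to reordering of blocks).

Per-block formulas:
  For a 3×3 Jordan block J_3(4): exp(t · J_3(4)) = e^(4t)·(I + t·N + (t^2/2)·N^2), where N is the 3×3 nilpotent shift.

After assembling e^{tJ} and conjugating by P, we get:

e^{tB} =
  [-t*exp(4*t) + exp(4*t), -t^2*exp(4*t)/2 + t*exp(4*t), t^2*exp(4*t)/2]
  [-t*exp(4*t), -t^2*exp(4*t)/2 + exp(4*t), t^2*exp(4*t)/2 + t*exp(4*t)]
  [-t*exp(4*t), -t^2*exp(4*t)/2, t^2*exp(4*t)/2 + t*exp(4*t) + exp(4*t)]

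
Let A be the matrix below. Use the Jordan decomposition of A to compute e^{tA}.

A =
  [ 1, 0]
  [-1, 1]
e^{tA} =
  [exp(t), 0]
  [-t*exp(t), exp(t)]

Strategy: write A = P · J · P⁻¹ where J is a Jordan canonical form, so e^{tA} = P · e^{tJ} · P⁻¹, and e^{tJ} can be computed block-by-block.

A has Jordan form
J =
  [1, 1]
  [0, 1]
(up to reordering of blocks).

Per-block formulas:
  For a 2×2 Jordan block J_2(1): exp(t · J_2(1)) = e^(1t)·(I + t·N), where N is the 2×2 nilpotent shift.

After assembling e^{tJ} and conjugating by P, we get:

e^{tA} =
  [exp(t), 0]
  [-t*exp(t), exp(t)]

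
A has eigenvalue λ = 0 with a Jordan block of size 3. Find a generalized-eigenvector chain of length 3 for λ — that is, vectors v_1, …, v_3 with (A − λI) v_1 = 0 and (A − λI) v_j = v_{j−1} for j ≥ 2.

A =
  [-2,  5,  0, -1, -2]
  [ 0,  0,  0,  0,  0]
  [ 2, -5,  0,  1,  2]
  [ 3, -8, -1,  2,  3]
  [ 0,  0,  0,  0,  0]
A Jordan chain for λ = 0 of length 3:
v_1 = (1, 0, -1, -2, 0)ᵀ
v_2 = (-2, 0, 2, 3, 0)ᵀ
v_3 = (1, 0, 0, 0, 0)ᵀ

Let N = A − (0)·I. We want v_3 with N^3 v_3 = 0 but N^2 v_3 ≠ 0; then v_{j-1} := N · v_j for j = 3, …, 2.

Pick v_3 = (1, 0, 0, 0, 0)ᵀ.
Then v_2 = N · v_3 = (-2, 0, 2, 3, 0)ᵀ.
Then v_1 = N · v_2 = (1, 0, -1, -2, 0)ᵀ.

Sanity check: (A − (0)·I) v_1 = (0, 0, 0, 0, 0)ᵀ = 0. ✓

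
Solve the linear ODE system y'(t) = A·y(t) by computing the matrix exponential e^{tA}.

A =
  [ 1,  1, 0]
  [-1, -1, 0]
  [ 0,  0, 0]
e^{tA} =
  [t + 1, t, 0]
  [-t, 1 - t, 0]
  [0, 0, 1]

Strategy: write A = P · J · P⁻¹ where J is a Jordan canonical form, so e^{tA} = P · e^{tJ} · P⁻¹, and e^{tJ} can be computed block-by-block.

A has Jordan form
J =
  [0, 1, 0]
  [0, 0, 0]
  [0, 0, 0]
(up to reordering of blocks).

Per-block formulas:
  For a 2×2 Jordan block J_2(0): exp(t · J_2(0)) = e^(0t)·(I + t·N), where N is the 2×2 nilpotent shift.
  For a 1×1 block at λ = 0: exp(t · [0]) = [e^(0t)].

After assembling e^{tJ} and conjugating by P, we get:

e^{tA} =
  [t + 1, t, 0]
  [-t, 1 - t, 0]
  [0, 0, 1]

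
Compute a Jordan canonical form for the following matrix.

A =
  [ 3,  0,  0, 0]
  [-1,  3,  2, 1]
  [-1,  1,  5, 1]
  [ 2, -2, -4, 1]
J_3(3) ⊕ J_1(3)

The characteristic polynomial is
  det(x·I − A) = x^4 - 12*x^3 + 54*x^2 - 108*x + 81 = (x - 3)^4

Eigenvalues and multiplicities (the geometric multiplicity of λ is n − rank(A − λI), which equals the number of Jordan blocks for λ):
  λ = 3: algebraic multiplicity = 4, geometric multiplicity = 2

Determining the block sizes for each eigenvalue:
  λ = 3: with am = 4 and gm = 2, the partition is not yet determined (e.g. several partitions of 4 into 2 parts exist). Let N = A − (3)·I. Computing rank(N^1) = 2, rank(N^2) = 1, rank(N^3) = 0; the number of blocks of size ≥ j is rank(N^{j−1}) − rank(N^j), giving [2, 1, 1]. So we have 1 block(s) of size 3, 1 block(s) of size 1 → block sizes [3, 1]

Assembling the blocks gives a Jordan form
J =
  [3, 1, 0, 0]
  [0, 3, 1, 0]
  [0, 0, 3, 0]
  [0, 0, 0, 3]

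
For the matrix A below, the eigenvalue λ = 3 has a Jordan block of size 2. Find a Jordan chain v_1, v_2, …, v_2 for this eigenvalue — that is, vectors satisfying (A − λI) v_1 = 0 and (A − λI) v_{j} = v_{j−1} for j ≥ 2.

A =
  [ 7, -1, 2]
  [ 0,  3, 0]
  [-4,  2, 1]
A Jordan chain for λ = 3 of length 2:
v_1 = (-1, 0, 2)ᵀ
v_2 = (0, 1, 0)ᵀ

Let N = A − (3)·I. We want v_2 with N^2 v_2 = 0 but N^1 v_2 ≠ 0; then v_{j-1} := N · v_j for j = 2, …, 2.

Pick v_2 = (0, 1, 0)ᵀ.
Then v_1 = N · v_2 = (-1, 0, 2)ᵀ.

Sanity check: (A − (3)·I) v_1 = (0, 0, 0)ᵀ = 0. ✓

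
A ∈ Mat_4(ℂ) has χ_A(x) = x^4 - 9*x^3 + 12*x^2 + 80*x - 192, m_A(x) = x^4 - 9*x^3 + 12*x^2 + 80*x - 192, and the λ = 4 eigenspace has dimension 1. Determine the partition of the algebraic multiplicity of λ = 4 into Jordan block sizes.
Block sizes for λ = 4: [3]

Step 1 — from the characteristic polynomial, algebraic multiplicity of λ = 4 is 3. From dim ker(A − (4)·I) = 1, there are exactly 1 Jordan blocks for λ = 4.
Step 2 — from the minimal polynomial, the factor (x − 4)^3 tells us the largest block for λ = 4 has size 3.
Step 3 — with total size 3, 1 blocks, and largest block 3, the block sizes (in nonincreasing order) are [3].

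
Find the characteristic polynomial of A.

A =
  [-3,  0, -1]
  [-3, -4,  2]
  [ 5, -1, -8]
x^3 + 15*x^2 + 75*x + 125

Expanding det(x·I − A) (e.g. by cofactor expansion or by noting that A is similar to its Jordan form J, which has the same characteristic polynomial as A) gives
  χ_A(x) = x^3 + 15*x^2 + 75*x + 125
which factors as (x + 5)^3. The eigenvalues (with algebraic multiplicities) are λ = -5 with multiplicity 3.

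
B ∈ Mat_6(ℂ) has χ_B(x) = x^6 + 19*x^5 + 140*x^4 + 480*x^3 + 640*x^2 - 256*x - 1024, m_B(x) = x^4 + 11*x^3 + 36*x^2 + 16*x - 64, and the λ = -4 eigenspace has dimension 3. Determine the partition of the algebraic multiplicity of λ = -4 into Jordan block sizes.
Block sizes for λ = -4: [3, 1, 1]

Step 1 — from the characteristic polynomial, algebraic multiplicity of λ = -4 is 5. From dim ker(B − (-4)·I) = 3, there are exactly 3 Jordan blocks for λ = -4.
Step 2 — from the minimal polynomial, the factor (x + 4)^3 tells us the largest block for λ = -4 has size 3.
Step 3 — with total size 5, 3 blocks, and largest block 3, the block sizes (in nonincreasing order) are [3, 1, 1].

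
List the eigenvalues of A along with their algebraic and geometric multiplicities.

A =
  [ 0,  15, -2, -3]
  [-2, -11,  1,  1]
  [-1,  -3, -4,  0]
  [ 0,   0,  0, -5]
λ = -5: alg = 4, geom = 2

Step 1 — factor the characteristic polynomial to read off the algebraic multiplicities:
  χ_A(x) = (x + 5)^4

Step 2 — compute geometric multiplicities via the rank-nullity identity g(λ) = n − rank(A − λI):
  rank(A − (-5)·I) = 2, so dim ker(A − (-5)·I) = n − 2 = 2

Summary:
  λ = -5: algebraic multiplicity = 4, geometric multiplicity = 2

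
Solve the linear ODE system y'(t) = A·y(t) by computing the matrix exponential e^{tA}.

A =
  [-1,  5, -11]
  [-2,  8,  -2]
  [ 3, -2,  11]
e^{tA} =
  [3*t^2*exp(6*t) - 7*t*exp(6*t) + exp(6*t), -3*t^2*exp(6*t)/2 + 5*t*exp(6*t), 6*t^2*exp(6*t) - 11*t*exp(6*t)]
  [2*t^2*exp(6*t) - 2*t*exp(6*t), -t^2*exp(6*t) + 2*t*exp(6*t) + exp(6*t), 4*t^2*exp(6*t) - 2*t*exp(6*t)]
  [-t^2*exp(6*t) + 3*t*exp(6*t), t^2*exp(6*t)/2 - 2*t*exp(6*t), -2*t^2*exp(6*t) + 5*t*exp(6*t) + exp(6*t)]

Strategy: write A = P · J · P⁻¹ where J is a Jordan canonical form, so e^{tA} = P · e^{tJ} · P⁻¹, and e^{tJ} can be computed block-by-block.

A has Jordan form
J =
  [6, 1, 0]
  [0, 6, 1]
  [0, 0, 6]
(up to reordering of blocks).

Per-block formulas:
  For a 3×3 Jordan block J_3(6): exp(t · J_3(6)) = e^(6t)·(I + t·N + (t^2/2)·N^2), where N is the 3×3 nilpotent shift.

After assembling e^{tJ} and conjugating by P, we get:

e^{tA} =
  [3*t^2*exp(6*t) - 7*t*exp(6*t) + exp(6*t), -3*t^2*exp(6*t)/2 + 5*t*exp(6*t), 6*t^2*exp(6*t) - 11*t*exp(6*t)]
  [2*t^2*exp(6*t) - 2*t*exp(6*t), -t^2*exp(6*t) + 2*t*exp(6*t) + exp(6*t), 4*t^2*exp(6*t) - 2*t*exp(6*t)]
  [-t^2*exp(6*t) + 3*t*exp(6*t), t^2*exp(6*t)/2 - 2*t*exp(6*t), -2*t^2*exp(6*t) + 5*t*exp(6*t) + exp(6*t)]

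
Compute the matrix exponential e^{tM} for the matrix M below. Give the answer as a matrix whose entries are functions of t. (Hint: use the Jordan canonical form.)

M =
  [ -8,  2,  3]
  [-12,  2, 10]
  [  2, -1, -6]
e^{tM} =
  [-t^2*exp(-4*t) - 4*t*exp(-4*t) + exp(-4*t), t^2*exp(-4*t)/2 + 2*t*exp(-4*t), t^2*exp(-4*t) + 3*t*exp(-4*t)]
  [-2*t^2*exp(-4*t) - 12*t*exp(-4*t), t^2*exp(-4*t) + 6*t*exp(-4*t) + exp(-4*t), 2*t^2*exp(-4*t) + 10*t*exp(-4*t)]
  [2*t*exp(-4*t), -t*exp(-4*t), -2*t*exp(-4*t) + exp(-4*t)]

Strategy: write M = P · J · P⁻¹ where J is a Jordan canonical form, so e^{tM} = P · e^{tJ} · P⁻¹, and e^{tJ} can be computed block-by-block.

M has Jordan form
J =
  [-4,  1,  0]
  [ 0, -4,  1]
  [ 0,  0, -4]
(up to reordering of blocks).

Per-block formulas:
  For a 3×3 Jordan block J_3(-4): exp(t · J_3(-4)) = e^(-4t)·(I + t·N + (t^2/2)·N^2), where N is the 3×3 nilpotent shift.

After assembling e^{tJ} and conjugating by P, we get:

e^{tM} =
  [-t^2*exp(-4*t) - 4*t*exp(-4*t) + exp(-4*t), t^2*exp(-4*t)/2 + 2*t*exp(-4*t), t^2*exp(-4*t) + 3*t*exp(-4*t)]
  [-2*t^2*exp(-4*t) - 12*t*exp(-4*t), t^2*exp(-4*t) + 6*t*exp(-4*t) + exp(-4*t), 2*t^2*exp(-4*t) + 10*t*exp(-4*t)]
  [2*t*exp(-4*t), -t*exp(-4*t), -2*t*exp(-4*t) + exp(-4*t)]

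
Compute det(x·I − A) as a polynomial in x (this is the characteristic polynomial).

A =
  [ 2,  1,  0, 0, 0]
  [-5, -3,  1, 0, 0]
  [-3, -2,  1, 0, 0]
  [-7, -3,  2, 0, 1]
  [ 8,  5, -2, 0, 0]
x^5

Expanding det(x·I − A) (e.g. by cofactor expansion or by noting that A is similar to its Jordan form J, which has the same characteristic polynomial as A) gives
  χ_A(x) = x^5
which factors as x^5. The eigenvalues (with algebraic multiplicities) are λ = 0 with multiplicity 5.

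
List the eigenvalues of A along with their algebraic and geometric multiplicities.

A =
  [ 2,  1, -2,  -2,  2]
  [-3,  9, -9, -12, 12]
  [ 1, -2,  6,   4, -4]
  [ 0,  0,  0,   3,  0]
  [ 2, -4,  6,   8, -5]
λ = 3: alg = 5, geom = 3

Step 1 — factor the characteristic polynomial to read off the algebraic multiplicities:
  χ_A(x) = (x - 3)^5

Step 2 — compute geometric multiplicities via the rank-nullity identity g(λ) = n − rank(A − λI):
  rank(A − (3)·I) = 2, so dim ker(A − (3)·I) = n − 2 = 3

Summary:
  λ = 3: algebraic multiplicity = 5, geometric multiplicity = 3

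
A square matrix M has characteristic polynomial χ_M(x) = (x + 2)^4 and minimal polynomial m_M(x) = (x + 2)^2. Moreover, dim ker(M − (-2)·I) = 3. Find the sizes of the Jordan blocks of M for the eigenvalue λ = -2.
Block sizes for λ = -2: [2, 1, 1]

Step 1 — from the characteristic polynomial, algebraic multiplicity of λ = -2 is 4. From dim ker(M − (-2)·I) = 3, there are exactly 3 Jordan blocks for λ = -2.
Step 2 — from the minimal polynomial, the factor (x + 2)^2 tells us the largest block for λ = -2 has size 2.
Step 3 — with total size 4, 3 blocks, and largest block 2, the block sizes (in nonincreasing order) are [2, 1, 1].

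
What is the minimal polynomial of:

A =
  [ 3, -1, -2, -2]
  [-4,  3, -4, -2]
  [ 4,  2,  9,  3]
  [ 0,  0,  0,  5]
x^2 - 10*x + 25

The characteristic polynomial is χ_A(x) = (x - 5)^4, so the eigenvalues are known. The minimal polynomial is
  m_A(x) = Π_λ (x − λ)^{k_λ}
where k_λ is the size of the *largest* Jordan block for λ (equivalently, the smallest k with (A − λI)^k v = 0 for every generalised eigenvector v of λ).

  λ = 5: largest Jordan block has size 2, contributing (x − 5)^2

So m_A(x) = (x - 5)^2 = x^2 - 10*x + 25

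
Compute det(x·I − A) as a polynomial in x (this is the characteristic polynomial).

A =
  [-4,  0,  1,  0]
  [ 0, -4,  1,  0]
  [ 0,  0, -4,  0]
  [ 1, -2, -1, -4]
x^4 + 16*x^3 + 96*x^2 + 256*x + 256

Expanding det(x·I − A) (e.g. by cofactor expansion or by noting that A is similar to its Jordan form J, which has the same characteristic polynomial as A) gives
  χ_A(x) = x^4 + 16*x^3 + 96*x^2 + 256*x + 256
which factors as (x + 4)^4. The eigenvalues (with algebraic multiplicities) are λ = -4 with multiplicity 4.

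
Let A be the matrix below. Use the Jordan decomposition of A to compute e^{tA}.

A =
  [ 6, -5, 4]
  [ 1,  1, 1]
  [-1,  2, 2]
e^{tA} =
  [3*t*exp(3*t) + exp(3*t), 3*t^2*exp(3*t)/2 - 5*t*exp(3*t), 3*t^2*exp(3*t)/2 + 4*t*exp(3*t)]
  [t*exp(3*t), t^2*exp(3*t)/2 - 2*t*exp(3*t) + exp(3*t), t^2*exp(3*t)/2 + t*exp(3*t)]
  [-t*exp(3*t), -t^2*exp(3*t)/2 + 2*t*exp(3*t), -t^2*exp(3*t)/2 - t*exp(3*t) + exp(3*t)]

Strategy: write A = P · J · P⁻¹ where J is a Jordan canonical form, so e^{tA} = P · e^{tJ} · P⁻¹, and e^{tJ} can be computed block-by-block.

A has Jordan form
J =
  [3, 1, 0]
  [0, 3, 1]
  [0, 0, 3]
(up to reordering of blocks).

Per-block formulas:
  For a 3×3 Jordan block J_3(3): exp(t · J_3(3)) = e^(3t)·(I + t·N + (t^2/2)·N^2), where N is the 3×3 nilpotent shift.

After assembling e^{tJ} and conjugating by P, we get:

e^{tA} =
  [3*t*exp(3*t) + exp(3*t), 3*t^2*exp(3*t)/2 - 5*t*exp(3*t), 3*t^2*exp(3*t)/2 + 4*t*exp(3*t)]
  [t*exp(3*t), t^2*exp(3*t)/2 - 2*t*exp(3*t) + exp(3*t), t^2*exp(3*t)/2 + t*exp(3*t)]
  [-t*exp(3*t), -t^2*exp(3*t)/2 + 2*t*exp(3*t), -t^2*exp(3*t)/2 - t*exp(3*t) + exp(3*t)]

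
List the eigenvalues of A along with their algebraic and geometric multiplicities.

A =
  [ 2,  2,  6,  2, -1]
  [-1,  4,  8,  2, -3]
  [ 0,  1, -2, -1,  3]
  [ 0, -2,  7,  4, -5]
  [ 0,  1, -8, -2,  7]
λ = 3: alg = 5, geom = 2

Step 1 — factor the characteristic polynomial to read off the algebraic multiplicities:
  χ_A(x) = (x - 3)^5

Step 2 — compute geometric multiplicities via the rank-nullity identity g(λ) = n − rank(A − λI):
  rank(A − (3)·I) = 3, so dim ker(A − (3)·I) = n − 3 = 2

Summary:
  λ = 3: algebraic multiplicity = 5, geometric multiplicity = 2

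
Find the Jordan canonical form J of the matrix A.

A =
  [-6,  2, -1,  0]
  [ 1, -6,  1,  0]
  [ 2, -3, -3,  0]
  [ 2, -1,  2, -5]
J_3(-5) ⊕ J_1(-5)

The characteristic polynomial is
  det(x·I − A) = x^4 + 20*x^3 + 150*x^2 + 500*x + 625 = (x + 5)^4

Eigenvalues and multiplicities (the geometric multiplicity of λ is n − rank(A − λI), which equals the number of Jordan blocks for λ):
  λ = -5: algebraic multiplicity = 4, geometric multiplicity = 2

Determining the block sizes for each eigenvalue:
  λ = -5: with am = 4 and gm = 2, the partition is not yet determined (e.g. several partitions of 4 into 2 parts exist). Let N = A − (-5)·I. Computing rank(N^1) = 2, rank(N^2) = 1, rank(N^3) = 0; the number of blocks of size ≥ j is rank(N^{j−1}) − rank(N^j), giving [2, 1, 1]. So we have 1 block(s) of size 3, 1 block(s) of size 1 → block sizes [3, 1]

Assembling the blocks gives a Jordan form
J =
  [-5,  1,  0,  0]
  [ 0, -5,  1,  0]
  [ 0,  0, -5,  0]
  [ 0,  0,  0, -5]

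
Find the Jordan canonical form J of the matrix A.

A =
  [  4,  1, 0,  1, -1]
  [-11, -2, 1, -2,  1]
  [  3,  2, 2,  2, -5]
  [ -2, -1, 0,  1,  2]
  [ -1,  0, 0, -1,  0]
J_3(1) ⊕ J_2(1)

The characteristic polynomial is
  det(x·I − A) = x^5 - 5*x^4 + 10*x^3 - 10*x^2 + 5*x - 1 = (x - 1)^5

Eigenvalues and multiplicities (the geometric multiplicity of λ is n − rank(A − λI), which equals the number of Jordan blocks for λ):
  λ = 1: algebraic multiplicity = 5, geometric multiplicity = 2

Determining the block sizes for each eigenvalue:
  λ = 1: with am = 5 and gm = 2, the partition is not yet determined (e.g. several partitions of 5 into 2 parts exist). Let N = A − (1)·I. Computing rank(N^1) = 3, rank(N^2) = 1, rank(N^3) = 0; the number of blocks of size ≥ j is rank(N^{j−1}) − rank(N^j), giving [2, 2, 1]. So we have 1 block(s) of size 3, 1 block(s) of size 2 → block sizes [3, 2]

Assembling the blocks gives a Jordan form
J =
  [1, 1, 0, 0, 0]
  [0, 1, 1, 0, 0]
  [0, 0, 1, 0, 0]
  [0, 0, 0, 1, 1]
  [0, 0, 0, 0, 1]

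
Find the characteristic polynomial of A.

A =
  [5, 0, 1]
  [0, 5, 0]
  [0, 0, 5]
x^3 - 15*x^2 + 75*x - 125

Expanding det(x·I − A) (e.g. by cofactor expansion or by noting that A is similar to its Jordan form J, which has the same characteristic polynomial as A) gives
  χ_A(x) = x^3 - 15*x^2 + 75*x - 125
which factors as (x - 5)^3. The eigenvalues (with algebraic multiplicities) are λ = 5 with multiplicity 3.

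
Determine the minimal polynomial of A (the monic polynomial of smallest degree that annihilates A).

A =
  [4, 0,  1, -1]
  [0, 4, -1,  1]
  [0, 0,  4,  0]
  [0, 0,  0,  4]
x^2 - 8*x + 16

The characteristic polynomial is χ_A(x) = (x - 4)^4, so the eigenvalues are known. The minimal polynomial is
  m_A(x) = Π_λ (x − λ)^{k_λ}
where k_λ is the size of the *largest* Jordan block for λ (equivalently, the smallest k with (A − λI)^k v = 0 for every generalised eigenvector v of λ).

  λ = 4: largest Jordan block has size 2, contributing (x − 4)^2

So m_A(x) = (x - 4)^2 = x^2 - 8*x + 16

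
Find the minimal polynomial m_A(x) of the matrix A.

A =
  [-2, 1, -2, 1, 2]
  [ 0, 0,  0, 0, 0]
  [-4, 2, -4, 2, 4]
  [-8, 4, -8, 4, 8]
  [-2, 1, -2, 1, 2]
x^2

The characteristic polynomial is χ_A(x) = x^5, so the eigenvalues are known. The minimal polynomial is
  m_A(x) = Π_λ (x − λ)^{k_λ}
where k_λ is the size of the *largest* Jordan block for λ (equivalently, the smallest k with (A − λI)^k v = 0 for every generalised eigenvector v of λ).

  λ = 0: largest Jordan block has size 2, contributing (x − 0)^2

So m_A(x) = x^2 = x^2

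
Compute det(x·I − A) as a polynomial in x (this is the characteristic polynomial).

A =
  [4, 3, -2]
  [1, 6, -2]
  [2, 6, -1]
x^3 - 9*x^2 + 27*x - 27

Expanding det(x·I − A) (e.g. by cofactor expansion or by noting that A is similar to its Jordan form J, which has the same characteristic polynomial as A) gives
  χ_A(x) = x^3 - 9*x^2 + 27*x - 27
which factors as (x - 3)^3. The eigenvalues (with algebraic multiplicities) are λ = 3 with multiplicity 3.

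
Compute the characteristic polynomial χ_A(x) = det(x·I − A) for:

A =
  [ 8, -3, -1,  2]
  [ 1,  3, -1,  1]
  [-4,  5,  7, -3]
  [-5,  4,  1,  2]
x^4 - 20*x^3 + 150*x^2 - 500*x + 625

Expanding det(x·I − A) (e.g. by cofactor expansion or by noting that A is similar to its Jordan form J, which has the same characteristic polynomial as A) gives
  χ_A(x) = x^4 - 20*x^3 + 150*x^2 - 500*x + 625
which factors as (x - 5)^4. The eigenvalues (with algebraic multiplicities) are λ = 5 with multiplicity 4.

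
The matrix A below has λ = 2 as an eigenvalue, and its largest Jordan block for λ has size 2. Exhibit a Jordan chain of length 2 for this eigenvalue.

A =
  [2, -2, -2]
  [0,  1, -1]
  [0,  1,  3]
A Jordan chain for λ = 2 of length 2:
v_1 = (-2, -1, 1)ᵀ
v_2 = (0, 1, 0)ᵀ

Let N = A − (2)·I. We want v_2 with N^2 v_2 = 0 but N^1 v_2 ≠ 0; then v_{j-1} := N · v_j for j = 2, …, 2.

Pick v_2 = (0, 1, 0)ᵀ.
Then v_1 = N · v_2 = (-2, -1, 1)ᵀ.

Sanity check: (A − (2)·I) v_1 = (0, 0, 0)ᵀ = 0. ✓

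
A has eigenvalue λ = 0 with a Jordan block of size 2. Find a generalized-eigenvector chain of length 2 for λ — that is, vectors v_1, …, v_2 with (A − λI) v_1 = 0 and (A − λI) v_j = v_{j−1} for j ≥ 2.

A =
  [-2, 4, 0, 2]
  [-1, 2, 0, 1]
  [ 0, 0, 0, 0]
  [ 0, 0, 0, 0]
A Jordan chain for λ = 0 of length 2:
v_1 = (-2, -1, 0, 0)ᵀ
v_2 = (1, 0, 0, 0)ᵀ

Let N = A − (0)·I. We want v_2 with N^2 v_2 = 0 but N^1 v_2 ≠ 0; then v_{j-1} := N · v_j for j = 2, …, 2.

Pick v_2 = (1, 0, 0, 0)ᵀ.
Then v_1 = N · v_2 = (-2, -1, 0, 0)ᵀ.

Sanity check: (A − (0)·I) v_1 = (0, 0, 0, 0)ᵀ = 0. ✓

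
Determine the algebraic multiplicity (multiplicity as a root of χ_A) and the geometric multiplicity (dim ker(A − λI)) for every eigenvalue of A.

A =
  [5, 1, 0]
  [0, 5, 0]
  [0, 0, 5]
λ = 5: alg = 3, geom = 2

Step 1 — factor the characteristic polynomial to read off the algebraic multiplicities:
  χ_A(x) = (x - 5)^3

Step 2 — compute geometric multiplicities via the rank-nullity identity g(λ) = n − rank(A − λI):
  rank(A − (5)·I) = 1, so dim ker(A − (5)·I) = n − 1 = 2

Summary:
  λ = 5: algebraic multiplicity = 3, geometric multiplicity = 2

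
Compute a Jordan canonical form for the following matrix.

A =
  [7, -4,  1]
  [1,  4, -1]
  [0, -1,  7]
J_3(6)

The characteristic polynomial is
  det(x·I − A) = x^3 - 18*x^2 + 108*x - 216 = (x - 6)^3

Eigenvalues and multiplicities (the geometric multiplicity of λ is n − rank(A − λI), which equals the number of Jordan blocks for λ):
  λ = 6: algebraic multiplicity = 3, geometric multiplicity = 1

Determining the block sizes for each eigenvalue:
  λ = 6: one block (gm = 1), so the single block has size am = 3 → block sizes [3]

Assembling the blocks gives a Jordan form
J =
  [6, 1, 0]
  [0, 6, 1]
  [0, 0, 6]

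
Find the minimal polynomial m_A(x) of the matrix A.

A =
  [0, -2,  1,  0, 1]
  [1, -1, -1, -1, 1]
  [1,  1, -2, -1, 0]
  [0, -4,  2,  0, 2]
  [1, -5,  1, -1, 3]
x^3 - x

The characteristic polynomial is χ_A(x) = x^3*(x - 1)*(x + 1), so the eigenvalues are known. The minimal polynomial is
  m_A(x) = Π_λ (x − λ)^{k_λ}
where k_λ is the size of the *largest* Jordan block for λ (equivalently, the smallest k with (A − λI)^k v = 0 for every generalised eigenvector v of λ).

  λ = -1: largest Jordan block has size 1, contributing (x + 1)
  λ = 0: largest Jordan block has size 1, contributing (x − 0)
  λ = 1: largest Jordan block has size 1, contributing (x − 1)

So m_A(x) = x*(x - 1)*(x + 1) = x^3 - x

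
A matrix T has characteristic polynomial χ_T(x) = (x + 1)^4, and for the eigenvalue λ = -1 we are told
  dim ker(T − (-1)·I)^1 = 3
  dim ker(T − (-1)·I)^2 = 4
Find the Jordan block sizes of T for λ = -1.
Block sizes for λ = -1: [2, 1, 1]

From the dimensions of kernels of powers, the number of Jordan blocks of size at least j is d_j − d_{j−1} where d_j = dim ker(N^j) (with d_0 = 0). Computing the differences gives [3, 1].
The number of blocks of size exactly k is (#blocks of size ≥ k) − (#blocks of size ≥ k + 1), so the partition is: 2 block(s) of size 1, 1 block(s) of size 2.
In nonincreasing order the block sizes are [2, 1, 1].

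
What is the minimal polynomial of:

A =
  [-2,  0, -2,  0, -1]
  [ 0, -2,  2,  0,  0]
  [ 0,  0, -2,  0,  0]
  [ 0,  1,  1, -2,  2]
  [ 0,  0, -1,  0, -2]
x^3 + 6*x^2 + 12*x + 8

The characteristic polynomial is χ_A(x) = (x + 2)^5, so the eigenvalues are known. The minimal polynomial is
  m_A(x) = Π_λ (x − λ)^{k_λ}
where k_λ is the size of the *largest* Jordan block for λ (equivalently, the smallest k with (A − λI)^k v = 0 for every generalised eigenvector v of λ).

  λ = -2: largest Jordan block has size 3, contributing (x + 2)^3

So m_A(x) = (x + 2)^3 = x^3 + 6*x^2 + 12*x + 8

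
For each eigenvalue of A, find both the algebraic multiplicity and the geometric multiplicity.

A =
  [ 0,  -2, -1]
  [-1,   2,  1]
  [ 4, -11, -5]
λ = -1: alg = 3, geom = 1

Step 1 — factor the characteristic polynomial to read off the algebraic multiplicities:
  χ_A(x) = (x + 1)^3

Step 2 — compute geometric multiplicities via the rank-nullity identity g(λ) = n − rank(A − λI):
  rank(A − (-1)·I) = 2, so dim ker(A − (-1)·I) = n − 2 = 1

Summary:
  λ = -1: algebraic multiplicity = 3, geometric multiplicity = 1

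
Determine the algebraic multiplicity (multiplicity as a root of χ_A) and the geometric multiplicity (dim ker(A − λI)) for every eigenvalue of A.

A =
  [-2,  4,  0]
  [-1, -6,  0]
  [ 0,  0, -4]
λ = -4: alg = 3, geom = 2

Step 1 — factor the characteristic polynomial to read off the algebraic multiplicities:
  χ_A(x) = (x + 4)^3

Step 2 — compute geometric multiplicities via the rank-nullity identity g(λ) = n − rank(A − λI):
  rank(A − (-4)·I) = 1, so dim ker(A − (-4)·I) = n − 1 = 2

Summary:
  λ = -4: algebraic multiplicity = 3, geometric multiplicity = 2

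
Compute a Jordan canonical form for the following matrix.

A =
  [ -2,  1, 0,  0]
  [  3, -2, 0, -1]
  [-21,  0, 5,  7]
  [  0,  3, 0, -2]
J_3(-2) ⊕ J_1(5)

The characteristic polynomial is
  det(x·I − A) = x^4 + x^3 - 18*x^2 - 52*x - 40 = (x - 5)*(x + 2)^3

Eigenvalues and multiplicities (the geometric multiplicity of λ is n − rank(A − λI), which equals the number of Jordan blocks for λ):
  λ = -2: algebraic multiplicity = 3, geometric multiplicity = 1
  λ = 5: algebraic multiplicity = 1, geometric multiplicity = 1

Determining the block sizes for each eigenvalue:
  λ = -2: one block (gm = 1), so the single block has size am = 3 → block sizes [3]
  λ = 5: one block (gm = 1), so the single block has size am = 1 → block sizes [1]

Assembling the blocks gives a Jordan form
J =
  [-2,  1,  0, 0]
  [ 0, -2,  1, 0]
  [ 0,  0, -2, 0]
  [ 0,  0,  0, 5]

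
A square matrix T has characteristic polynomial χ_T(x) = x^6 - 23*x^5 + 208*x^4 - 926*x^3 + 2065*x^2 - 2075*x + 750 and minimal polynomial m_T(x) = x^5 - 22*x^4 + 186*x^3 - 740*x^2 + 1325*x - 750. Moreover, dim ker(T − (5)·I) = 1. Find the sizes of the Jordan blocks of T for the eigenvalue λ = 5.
Block sizes for λ = 5: [3]

Step 1 — from the characteristic polynomial, algebraic multiplicity of λ = 5 is 3. From dim ker(T − (5)·I) = 1, there are exactly 1 Jordan blocks for λ = 5.
Step 2 — from the minimal polynomial, the factor (x − 5)^3 tells us the largest block for λ = 5 has size 3.
Step 3 — with total size 3, 1 blocks, and largest block 3, the block sizes (in nonincreasing order) are [3].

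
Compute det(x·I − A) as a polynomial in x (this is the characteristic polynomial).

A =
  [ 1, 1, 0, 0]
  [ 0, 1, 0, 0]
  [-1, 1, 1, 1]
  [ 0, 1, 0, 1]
x^4 - 4*x^3 + 6*x^2 - 4*x + 1

Expanding det(x·I − A) (e.g. by cofactor expansion or by noting that A is similar to its Jordan form J, which has the same characteristic polynomial as A) gives
  χ_A(x) = x^4 - 4*x^3 + 6*x^2 - 4*x + 1
which factors as (x - 1)^4. The eigenvalues (with algebraic multiplicities) are λ = 1 with multiplicity 4.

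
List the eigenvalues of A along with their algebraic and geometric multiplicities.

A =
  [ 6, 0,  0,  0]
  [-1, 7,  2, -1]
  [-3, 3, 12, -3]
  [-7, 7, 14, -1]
λ = 6: alg = 4, geom = 3

Step 1 — factor the characteristic polynomial to read off the algebraic multiplicities:
  χ_A(x) = (x - 6)^4

Step 2 — compute geometric multiplicities via the rank-nullity identity g(λ) = n − rank(A − λI):
  rank(A − (6)·I) = 1, so dim ker(A − (6)·I) = n − 1 = 3

Summary:
  λ = 6: algebraic multiplicity = 4, geometric multiplicity = 3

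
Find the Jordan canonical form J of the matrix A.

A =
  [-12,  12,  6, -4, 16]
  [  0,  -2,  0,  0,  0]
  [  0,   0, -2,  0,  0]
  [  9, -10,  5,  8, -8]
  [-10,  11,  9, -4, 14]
J_2(-2) ⊕ J_1(-2) ⊕ J_2(6)

The characteristic polynomial is
  det(x·I − A) = x^5 - 6*x^4 - 24*x^3 + 80*x^2 + 336*x + 288 = (x - 6)^2*(x + 2)^3

Eigenvalues and multiplicities (the geometric multiplicity of λ is n − rank(A − λI), which equals the number of Jordan blocks for λ):
  λ = -2: algebraic multiplicity = 3, geometric multiplicity = 2
  λ = 6: algebraic multiplicity = 2, geometric multiplicity = 1

Determining the block sizes for each eigenvalue:
  λ = -2: 2 blocks summing to 3 forces exactly one block of size 2 and the rest size 1 → block sizes [2, 1]
  λ = 6: one block (gm = 1), so the single block has size am = 2 → block sizes [2]

Assembling the blocks gives a Jordan form
J =
  [-2,  1,  0, 0, 0]
  [ 0, -2,  0, 0, 0]
  [ 0,  0, -2, 0, 0]
  [ 0,  0,  0, 6, 1]
  [ 0,  0,  0, 0, 6]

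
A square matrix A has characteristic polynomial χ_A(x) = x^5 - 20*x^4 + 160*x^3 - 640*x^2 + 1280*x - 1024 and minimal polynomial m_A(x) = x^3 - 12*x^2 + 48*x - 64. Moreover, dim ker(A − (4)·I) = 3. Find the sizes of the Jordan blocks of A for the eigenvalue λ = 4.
Block sizes for λ = 4: [3, 1, 1]

Step 1 — from the characteristic polynomial, algebraic multiplicity of λ = 4 is 5. From dim ker(A − (4)·I) = 3, there are exactly 3 Jordan blocks for λ = 4.
Step 2 — from the minimal polynomial, the factor (x − 4)^3 tells us the largest block for λ = 4 has size 3.
Step 3 — with total size 5, 3 blocks, and largest block 3, the block sizes (in nonincreasing order) are [3, 1, 1].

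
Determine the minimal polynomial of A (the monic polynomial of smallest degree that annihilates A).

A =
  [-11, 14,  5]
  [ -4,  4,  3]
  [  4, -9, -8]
x^3 + 15*x^2 + 75*x + 125

The characteristic polynomial is χ_A(x) = (x + 5)^3, so the eigenvalues are known. The minimal polynomial is
  m_A(x) = Π_λ (x − λ)^{k_λ}
where k_λ is the size of the *largest* Jordan block for λ (equivalently, the smallest k with (A − λI)^k v = 0 for every generalised eigenvector v of λ).

  λ = -5: largest Jordan block has size 3, contributing (x + 5)^3

So m_A(x) = (x + 5)^3 = x^3 + 15*x^2 + 75*x + 125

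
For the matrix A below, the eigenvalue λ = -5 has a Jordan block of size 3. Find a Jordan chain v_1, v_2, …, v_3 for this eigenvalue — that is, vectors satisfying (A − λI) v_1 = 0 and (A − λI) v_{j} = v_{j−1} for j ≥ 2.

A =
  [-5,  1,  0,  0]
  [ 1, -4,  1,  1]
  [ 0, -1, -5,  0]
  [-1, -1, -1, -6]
A Jordan chain for λ = -5 of length 3:
v_1 = (1, 0, -1, 0)ᵀ
v_2 = (0, 1, 0, -1)ᵀ
v_3 = (1, 0, 0, 0)ᵀ

Let N = A − (-5)·I. We want v_3 with N^3 v_3 = 0 but N^2 v_3 ≠ 0; then v_{j-1} := N · v_j for j = 3, …, 2.

Pick v_3 = (1, 0, 0, 0)ᵀ.
Then v_2 = N · v_3 = (0, 1, 0, -1)ᵀ.
Then v_1 = N · v_2 = (1, 0, -1, 0)ᵀ.

Sanity check: (A − (-5)·I) v_1 = (0, 0, 0, 0)ᵀ = 0. ✓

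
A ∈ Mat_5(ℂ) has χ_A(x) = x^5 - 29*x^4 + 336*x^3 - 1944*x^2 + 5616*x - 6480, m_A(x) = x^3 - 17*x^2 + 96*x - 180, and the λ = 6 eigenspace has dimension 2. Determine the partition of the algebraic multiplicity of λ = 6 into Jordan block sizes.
Block sizes for λ = 6: [2, 2]

Step 1 — from the characteristic polynomial, algebraic multiplicity of λ = 6 is 4. From dim ker(A − (6)·I) = 2, there are exactly 2 Jordan blocks for λ = 6.
Step 2 — from the minimal polynomial, the factor (x − 6)^2 tells us the largest block for λ = 6 has size 2.
Step 3 — with total size 4, 2 blocks, and largest block 2, the block sizes (in nonincreasing order) are [2, 2].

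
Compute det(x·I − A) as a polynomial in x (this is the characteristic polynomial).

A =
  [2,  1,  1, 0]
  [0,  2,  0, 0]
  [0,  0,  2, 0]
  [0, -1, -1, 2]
x^4 - 8*x^3 + 24*x^2 - 32*x + 16

Expanding det(x·I − A) (e.g. by cofactor expansion or by noting that A is similar to its Jordan form J, which has the same characteristic polynomial as A) gives
  χ_A(x) = x^4 - 8*x^3 + 24*x^2 - 32*x + 16
which factors as (x - 2)^4. The eigenvalues (with algebraic multiplicities) are λ = 2 with multiplicity 4.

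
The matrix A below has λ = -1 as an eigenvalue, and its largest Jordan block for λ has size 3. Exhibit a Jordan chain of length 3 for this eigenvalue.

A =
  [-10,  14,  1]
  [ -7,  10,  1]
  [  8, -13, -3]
A Jordan chain for λ = -1 of length 3:
v_1 = (-9, -6, 3)ᵀ
v_2 = (-9, -7, 8)ᵀ
v_3 = (1, 0, 0)ᵀ

Let N = A − (-1)·I. We want v_3 with N^3 v_3 = 0 but N^2 v_3 ≠ 0; then v_{j-1} := N · v_j for j = 3, …, 2.

Pick v_3 = (1, 0, 0)ᵀ.
Then v_2 = N · v_3 = (-9, -7, 8)ᵀ.
Then v_1 = N · v_2 = (-9, -6, 3)ᵀ.

Sanity check: (A − (-1)·I) v_1 = (0, 0, 0)ᵀ = 0. ✓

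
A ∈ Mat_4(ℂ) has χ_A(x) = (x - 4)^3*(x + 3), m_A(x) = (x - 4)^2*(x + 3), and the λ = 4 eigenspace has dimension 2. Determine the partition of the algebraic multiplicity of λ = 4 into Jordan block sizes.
Block sizes for λ = 4: [2, 1]

Step 1 — from the characteristic polynomial, algebraic multiplicity of λ = 4 is 3. From dim ker(A − (4)·I) = 2, there are exactly 2 Jordan blocks for λ = 4.
Step 2 — from the minimal polynomial, the factor (x − 4)^2 tells us the largest block for λ = 4 has size 2.
Step 3 — with total size 3, 2 blocks, and largest block 2, the block sizes (in nonincreasing order) are [2, 1].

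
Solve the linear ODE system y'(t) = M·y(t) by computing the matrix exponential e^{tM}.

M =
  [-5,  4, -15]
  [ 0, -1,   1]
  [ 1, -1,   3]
e^{tM} =
  [t^2*exp(-t)/2 - 4*t*exp(-t) + exp(-t), -t^2*exp(-t)/2 + 4*t*exp(-t), 2*t^2*exp(-t) - 15*t*exp(-t)]
  [t^2*exp(-t)/2, -t^2*exp(-t)/2 + exp(-t), 2*t^2*exp(-t) + t*exp(-t)]
  [t*exp(-t), -t*exp(-t), 4*t*exp(-t) + exp(-t)]

Strategy: write M = P · J · P⁻¹ where J is a Jordan canonical form, so e^{tM} = P · e^{tJ} · P⁻¹, and e^{tJ} can be computed block-by-block.

M has Jordan form
J =
  [-1,  1,  0]
  [ 0, -1,  1]
  [ 0,  0, -1]
(up to reordering of blocks).

Per-block formulas:
  For a 3×3 Jordan block J_3(-1): exp(t · J_3(-1)) = e^(-1t)·(I + t·N + (t^2/2)·N^2), where N is the 3×3 nilpotent shift.

After assembling e^{tJ} and conjugating by P, we get:

e^{tM} =
  [t^2*exp(-t)/2 - 4*t*exp(-t) + exp(-t), -t^2*exp(-t)/2 + 4*t*exp(-t), 2*t^2*exp(-t) - 15*t*exp(-t)]
  [t^2*exp(-t)/2, -t^2*exp(-t)/2 + exp(-t), 2*t^2*exp(-t) + t*exp(-t)]
  [t*exp(-t), -t*exp(-t), 4*t*exp(-t) + exp(-t)]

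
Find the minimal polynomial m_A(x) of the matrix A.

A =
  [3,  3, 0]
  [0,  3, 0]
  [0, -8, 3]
x^2 - 6*x + 9

The characteristic polynomial is χ_A(x) = (x - 3)^3, so the eigenvalues are known. The minimal polynomial is
  m_A(x) = Π_λ (x − λ)^{k_λ}
where k_λ is the size of the *largest* Jordan block for λ (equivalently, the smallest k with (A − λI)^k v = 0 for every generalised eigenvector v of λ).

  λ = 3: largest Jordan block has size 2, contributing (x − 3)^2

So m_A(x) = (x - 3)^2 = x^2 - 6*x + 9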